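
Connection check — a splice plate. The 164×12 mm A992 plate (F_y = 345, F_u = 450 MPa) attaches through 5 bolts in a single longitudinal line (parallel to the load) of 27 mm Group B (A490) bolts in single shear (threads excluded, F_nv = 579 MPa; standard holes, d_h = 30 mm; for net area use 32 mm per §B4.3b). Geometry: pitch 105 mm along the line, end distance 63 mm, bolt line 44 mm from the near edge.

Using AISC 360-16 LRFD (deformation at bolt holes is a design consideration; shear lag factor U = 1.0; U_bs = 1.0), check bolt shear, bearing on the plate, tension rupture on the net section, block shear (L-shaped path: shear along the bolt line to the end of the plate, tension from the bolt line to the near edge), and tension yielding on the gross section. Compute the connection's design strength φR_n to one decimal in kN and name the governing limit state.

534.6 kN (net-section rupture governs)

Bolt shear: A_b = π(27)²/4 = 572.56 mm². φR_n = 0.75 × 579 × 572.56 × 5 × 1 = 1243.2 kN.
Bearing (12 mm plate, F_u = 450 MPa): end bolts L_c = 63 − 30/2 = 48, R_n = min(1.2×48×12×450, 2.4×27×12×450) = 311.04 kN/bolt; interior L_c = 105 − 30 = 75, R_n = 349.92 kN/bolt. φR_n = 0.75 × (1×311.04 + 4×349.92) = 1283.0 kN.
Tension rupture (net): A_n = (164 − 1×32)×12 = 1584 mm² (U = 1.0, A_e = A_n). φR_n = 0.75 × 450 × 1584 = 534.6 kN.
Block shear: shear path 1×[63+4×105] = 1×483 mm, A_gv = 5796, A_nv = 1×(483 − 4.5×32)×12 = 4068 mm²; tension to near edge: (44 − 0.5×32)×12 = 336 mm². R_n = min(0.6×450×4068, 0.6×345×5796) + 1.0×450×336 = min(1098.4, 1199.8) + 151.2 = 1249.6 kN. φR_n = 0.75 × 1249.6 = 937.2 kN.
Tension yield (gross): A_g = 164×12 = 1968 mm². φR_n = 0.90 × 345 × 1968 = 611.1 kN.
Governing: min(1243.2, 1283.0, 534.6, 937.2, 611.1) = 534.6 kN → net-section rupture.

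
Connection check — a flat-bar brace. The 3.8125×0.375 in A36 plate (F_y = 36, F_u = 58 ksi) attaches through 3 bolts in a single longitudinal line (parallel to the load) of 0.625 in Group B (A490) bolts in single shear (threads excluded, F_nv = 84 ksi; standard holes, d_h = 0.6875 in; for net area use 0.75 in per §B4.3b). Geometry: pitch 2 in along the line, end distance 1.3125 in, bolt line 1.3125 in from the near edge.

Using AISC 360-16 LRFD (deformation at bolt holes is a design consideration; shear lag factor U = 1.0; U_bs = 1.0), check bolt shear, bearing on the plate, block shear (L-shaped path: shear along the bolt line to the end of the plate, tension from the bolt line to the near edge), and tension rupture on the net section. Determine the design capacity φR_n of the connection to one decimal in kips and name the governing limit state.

Bolt shear: A_b = π(0.625)²/4 = 0.3068 in². φR_n = 0.75 × 84 × 0.3068 × 3 × 1 = 58.0 kips.
Bearing (0.375 in plate, F_u = 58 ksi): end bolts L_c = 1.3125 − 0.6875/2 = 0.96875, R_n = min(1.2×0.96875×0.375×58, 2.4×0.625×0.375×58) = 25.284 kips/bolt; interior L_c = 2 − 0.6875 = 1.3125, R_n = 32.625 kips/bolt. φR_n = 0.75 × (1×25.284 + 2×32.625) = 67.9 kips.
Block shear: shear path 1×[1.3125+2×2] = 1×5.3125 in, A_gv = 1.9922, A_nv = 1×(5.3125 − 2.5×0.75)×0.375 = 1.2891 in²; tension to near edge: (1.3125 − 0.5×0.75)×0.375 = 0.35156 in². R_n = min(0.6×58×1.2891, 0.6×36×1.9922) + 1.0×58×0.35156 = min(44.861, 43.032) + 20.39 = 63.422 kips. φR_n = 0.75 × 63.422 = 47.6 kips.
Tension rupture (net): A_n = (3.8125 − 1×0.75)×0.375 = 1.1484 in² (U = 1.0, A_e = A_n). φR_n = 0.75 × 58 × 1.1484 = 50.0 kips.
Governing: min(58.0, 67.9, 47.6, 50.0) = 47.6 kips → block shear.

47.6 kips (block shear governs)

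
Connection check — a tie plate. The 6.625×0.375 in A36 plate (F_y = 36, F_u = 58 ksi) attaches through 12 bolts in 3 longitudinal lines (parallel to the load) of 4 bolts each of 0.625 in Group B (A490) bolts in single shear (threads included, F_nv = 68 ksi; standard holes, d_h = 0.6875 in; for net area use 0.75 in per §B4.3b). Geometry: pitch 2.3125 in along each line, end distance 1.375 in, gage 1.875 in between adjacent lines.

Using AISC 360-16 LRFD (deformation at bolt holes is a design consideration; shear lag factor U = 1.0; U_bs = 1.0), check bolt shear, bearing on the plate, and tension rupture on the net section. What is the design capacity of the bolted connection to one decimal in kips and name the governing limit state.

71.4 kips (net-section rupture governs)

Bolt shear: A_b = π(0.625)²/4 = 0.3068 in². φR_n = 0.75 × 68 × 0.3068 × 12 × 1 = 187.8 kips.
Bearing (0.375 in plate, F_u = 58 ksi): end bolts L_c = 1.375 − 0.6875/2 = 1.03125, R_n = min(1.2×1.03125×0.375×58, 2.4×0.625×0.375×58) = 26.916 kips/bolt; interior L_c = 2.3125 − 0.6875 = 1.625, R_n = 32.625 kips/bolt. φR_n = 0.75 × (3×26.916 + 9×32.625) = 280.8 kips.
Tension rupture (net): A_n = (6.625 − 3×0.75)×0.375 = 1.6406 in² (U = 1.0, A_e = A_n). φR_n = 0.75 × 58 × 1.6406 = 71.4 kips.
Governing: min(187.8, 280.8, 71.4) = 71.4 kips → net-section rupture.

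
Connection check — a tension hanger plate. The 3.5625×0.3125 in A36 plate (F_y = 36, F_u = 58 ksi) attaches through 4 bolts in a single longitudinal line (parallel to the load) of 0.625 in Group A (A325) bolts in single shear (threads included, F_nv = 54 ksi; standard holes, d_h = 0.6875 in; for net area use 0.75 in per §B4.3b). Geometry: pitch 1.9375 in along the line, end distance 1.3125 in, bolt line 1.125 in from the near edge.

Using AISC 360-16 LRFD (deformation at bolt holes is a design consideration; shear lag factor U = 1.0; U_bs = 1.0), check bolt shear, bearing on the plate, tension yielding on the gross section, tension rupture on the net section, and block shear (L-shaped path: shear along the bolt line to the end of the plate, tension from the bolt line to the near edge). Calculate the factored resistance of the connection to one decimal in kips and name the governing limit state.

Bolt shear: A_b = π(0.625)²/4 = 0.3068 in². φR_n = 0.75 × 54 × 0.3068 × 4 × 1 = 49.7 kips.
Bearing (0.3125 in plate, F_u = 58 ksi): end bolts L_c = 1.3125 − 0.6875/2 = 0.96875, R_n = min(1.2×0.96875×0.3125×58, 2.4×0.625×0.3125×58) = 21.07 kips/bolt; interior L_c = 1.9375 − 0.6875 = 1.25, R_n = 27.188 kips/bolt. φR_n = 0.75 × (1×21.07 + 3×27.188) = 77.0 kips.
Tension yield (gross): A_g = 3.5625×0.3125 = 1.1133 in². φR_n = 0.90 × 36 × 1.1133 = 36.1 kips.
Tension rupture (net): A_n = (3.5625 − 1×0.75)×0.3125 = 0.87891 in² (U = 1.0, A_e = A_n). φR_n = 0.75 × 58 × 0.87891 = 38.2 kips.
Block shear: shear path 1×[1.3125+3×1.9375] = 1×7.125 in, A_gv = 2.2266, A_nv = 1×(7.125 − 3.5×0.75)×0.3125 = 1.4063 in²; tension to near edge: (1.125 − 0.5×0.75)×0.3125 = 0.23438 in². R_n = min(0.6×58×1.4063, 0.6×36×2.2266) + 1.0×58×0.23438 = min(48.939, 48.095) + 13.594 = 61.689 kips. φR_n = 0.75 × 61.689 = 46.3 kips.
Governing: min(49.7, 77.0, 36.1, 38.2, 46.3) = 36.1 kips → gross-section yield.

36.1 kips (gross-section yield governs)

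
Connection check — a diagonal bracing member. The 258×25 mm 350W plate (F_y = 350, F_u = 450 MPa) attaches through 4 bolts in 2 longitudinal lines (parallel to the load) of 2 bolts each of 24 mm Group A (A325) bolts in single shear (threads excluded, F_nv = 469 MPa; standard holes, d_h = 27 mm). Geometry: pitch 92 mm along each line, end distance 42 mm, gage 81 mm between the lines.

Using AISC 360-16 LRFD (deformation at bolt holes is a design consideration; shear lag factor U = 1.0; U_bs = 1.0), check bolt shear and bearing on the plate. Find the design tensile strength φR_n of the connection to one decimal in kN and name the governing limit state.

636.5 kN (bolt shear governs)

Bolt shear: A_b = π(24)²/4 = 452.39 mm². φR_n = 0.75 × 469 × 452.39 × 4 × 1 = 636.5 kN.
Bearing (25 mm plate, F_u = 450 MPa): end bolts L_c = 42 − 27/2 = 28.5, R_n = min(1.2×28.5×25×450, 2.4×24×25×450) = 384.75 kN/bolt; interior L_c = 92 − 27 = 65, R_n = 648 kN/bolt. φR_n = 0.75 × (2×384.75 + 2×648) = 1549.1 kN.
Governing: min(636.5, 1549.1) = 636.5 kN → bolt shear.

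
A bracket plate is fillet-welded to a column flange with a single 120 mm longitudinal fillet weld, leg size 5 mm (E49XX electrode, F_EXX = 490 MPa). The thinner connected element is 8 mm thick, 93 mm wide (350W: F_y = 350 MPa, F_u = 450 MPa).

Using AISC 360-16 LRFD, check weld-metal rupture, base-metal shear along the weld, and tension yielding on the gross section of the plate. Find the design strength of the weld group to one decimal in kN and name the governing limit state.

93.5 kN (weld metal governs)

Weld metal: throat = 0.707×5 = 3.535 mm, L = 120 mm. φR_n = 0.75 × 0.6 × 490 × 3.535 × 120 = 93.5 kN.
Base metal shear (8 mm plate): yield φR_n = 1.0×0.6×350×8×120 = 201.6 kN; rupture φR_n = 0.75×0.6×450×8×120 = 194.4 kN; take 194.4 kN (rupture).
Tension yield (gross): A_g = 93×8 = 744 mm². φR_n = 0.90 × 350 × 744 = 234.4 kN.
Governing: min(93.5, 194.4, 234.4) = 93.5 kN → weld metal.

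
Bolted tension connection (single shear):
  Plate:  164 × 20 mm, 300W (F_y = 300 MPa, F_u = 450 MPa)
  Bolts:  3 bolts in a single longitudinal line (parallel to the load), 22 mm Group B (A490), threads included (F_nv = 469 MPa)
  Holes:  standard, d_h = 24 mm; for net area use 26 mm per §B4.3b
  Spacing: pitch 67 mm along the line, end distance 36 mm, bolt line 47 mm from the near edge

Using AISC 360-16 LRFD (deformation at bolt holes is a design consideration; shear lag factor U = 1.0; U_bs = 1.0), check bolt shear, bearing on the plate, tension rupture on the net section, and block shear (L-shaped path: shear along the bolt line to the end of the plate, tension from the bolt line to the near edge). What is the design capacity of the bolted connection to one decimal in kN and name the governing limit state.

401.1 kN (bolt shear governs)

Bolt shear: A_b = π(22)²/4 = 380.13 mm². φR_n = 0.75 × 469 × 380.13 × 3 × 1 = 401.1 kN.
Bearing (20 mm plate, F_u = 450 MPa): end bolts L_c = 36 − 24/2 = 24, R_n = min(1.2×24×20×450, 2.4×22×20×450) = 259.2 kN/bolt; interior L_c = 67 − 24 = 43, R_n = 464.4 kN/bolt. φR_n = 0.75 × (1×259.2 + 2×464.4) = 891.0 kN.
Tension rupture (net): A_n = (164 − 1×26)×20 = 2760 mm² (U = 1.0, A_e = A_n). φR_n = 0.75 × 450 × 2760 = 931.5 kN.
Block shear: shear path 1×[36+2×67] = 1×170 mm, A_gv = 3400, A_nv = 1×(170 − 2.5×26)×20 = 2100 mm²; tension to near edge: (47 − 0.5×26)×20 = 680 mm². R_n = min(0.6×450×2100, 0.6×300×3400) + 1.0×450×680 = min(567, 612) + 306 = 873 kN. φR_n = 0.75 × 873 = 654.8 kN.
Governing: min(401.1, 891.0, 931.5, 654.8) = 401.1 kN → bolt shear.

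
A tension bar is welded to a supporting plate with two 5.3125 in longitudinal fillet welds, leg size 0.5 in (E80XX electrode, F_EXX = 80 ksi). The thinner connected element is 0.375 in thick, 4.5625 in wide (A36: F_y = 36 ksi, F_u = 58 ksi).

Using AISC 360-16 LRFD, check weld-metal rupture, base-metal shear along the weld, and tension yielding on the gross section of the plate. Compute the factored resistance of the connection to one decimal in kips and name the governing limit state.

Weld metal: throat = 0.707×0.5 = 0.3535 in, L = 2×5.3125 = 10.625 in. φR_n = 0.75 × 0.6 × 80 × 0.3535 × 10.625 = 135.2 kips.
Base metal shear (0.375 in plate): yield φR_n = 1.0×0.6×36×0.375×10.625 = 86.1 kips; rupture φR_n = 0.75×0.6×58×0.375×10.625 = 104.0 kips; take 86.1 kips (yield).
Tension yield (gross): A_g = 4.5625×0.375 = 1.7109 in². φR_n = 0.90 × 36 × 1.7109 = 55.4 kips.
Governing: min(135.2, 86.1, 55.4) = 55.4 kips → gross-section yield.

55.4 kips (gross-section yield governs)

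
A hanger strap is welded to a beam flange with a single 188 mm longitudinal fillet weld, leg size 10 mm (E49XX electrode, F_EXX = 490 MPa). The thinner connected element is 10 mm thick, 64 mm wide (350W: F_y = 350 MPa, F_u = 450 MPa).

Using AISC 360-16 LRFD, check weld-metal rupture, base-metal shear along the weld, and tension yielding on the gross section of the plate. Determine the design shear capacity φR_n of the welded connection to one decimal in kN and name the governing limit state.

Weld metal: throat = 0.707×10 = 7.07 mm, L = 188 mm. φR_n = 0.75 × 0.6 × 490 × 7.07 × 188 = 293.1 kN.
Base metal shear (10 mm plate): yield φR_n = 1.0×0.6×350×10×188 = 394.8 kN; rupture φR_n = 0.75×0.6×450×10×188 = 380.7 kN; take 380.7 kN (rupture).
Tension yield (gross): A_g = 64×10 = 640 mm². φR_n = 0.90 × 350 × 640 = 201.6 kN.
Governing: min(293.1, 380.7, 201.6) = 201.6 kN → gross-section yield.

201.6 kN (gross-section yield governs)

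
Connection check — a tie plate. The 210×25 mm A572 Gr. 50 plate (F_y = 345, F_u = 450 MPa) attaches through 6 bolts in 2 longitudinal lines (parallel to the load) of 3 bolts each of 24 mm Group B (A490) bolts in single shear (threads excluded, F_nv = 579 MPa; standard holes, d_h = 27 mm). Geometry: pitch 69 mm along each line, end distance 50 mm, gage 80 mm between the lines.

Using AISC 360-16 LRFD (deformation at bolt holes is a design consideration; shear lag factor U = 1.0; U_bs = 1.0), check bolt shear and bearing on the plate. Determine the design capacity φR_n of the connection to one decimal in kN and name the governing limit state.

1178.7 kN (bolt shear governs)

Bolt shear: A_b = π(24)²/4 = 452.39 mm². φR_n = 0.75 × 579 × 452.39 × 6 × 1 = 1178.7 kN.
Bearing (25 mm plate, F_u = 450 MPa): end bolts L_c = 50 − 27/2 = 36.5, R_n = min(1.2×36.5×25×450, 2.4×24×25×450) = 492.75 kN/bolt; interior L_c = 69 − 27 = 42, R_n = 567 kN/bolt. φR_n = 0.75 × (2×492.75 + 4×567) = 2440.1 kN.
Governing: min(1178.7, 2440.1) = 1178.7 kN → bolt shear.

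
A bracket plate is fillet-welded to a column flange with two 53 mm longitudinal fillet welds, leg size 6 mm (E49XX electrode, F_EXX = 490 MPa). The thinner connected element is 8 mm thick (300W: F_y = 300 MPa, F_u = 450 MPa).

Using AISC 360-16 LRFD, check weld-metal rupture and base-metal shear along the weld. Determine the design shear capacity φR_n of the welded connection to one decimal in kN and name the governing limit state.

Weld metal: throat = 0.707×6 = 4.242 mm, L = 2×53 = 106 mm. φR_n = 0.75 × 0.6 × 490 × 4.242 × 106 = 99.1 kN.
Base metal shear (8 mm plate): yield φR_n = 1.0×0.6×300×8×106 = 152.6 kN; rupture φR_n = 0.75×0.6×450×8×106 = 171.7 kN; take 152.6 kN (yield).
Governing: min(99.1, 152.6) = 99.1 kN → weld metal.

99.1 kN (weld metal governs)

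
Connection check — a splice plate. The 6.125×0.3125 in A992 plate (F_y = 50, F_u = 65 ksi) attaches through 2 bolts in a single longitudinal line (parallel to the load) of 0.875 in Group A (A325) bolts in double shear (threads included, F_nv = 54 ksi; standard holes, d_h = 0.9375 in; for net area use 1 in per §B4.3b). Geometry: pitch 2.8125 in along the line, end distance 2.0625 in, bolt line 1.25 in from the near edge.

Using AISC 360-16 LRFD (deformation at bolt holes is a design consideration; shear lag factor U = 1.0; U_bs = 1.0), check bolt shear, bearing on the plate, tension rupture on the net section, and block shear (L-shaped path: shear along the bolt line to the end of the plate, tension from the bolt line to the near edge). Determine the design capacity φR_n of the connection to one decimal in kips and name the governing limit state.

42.3 kips (block shear governs)

Bolt shear: A_b = π(0.875)²/4 = 0.60132 in². φR_n = 0.75 × 54 × 0.60132 × 2 × 2 = 97.4 kips.
Bearing (0.3125 in plate, F_u = 65 ksi): end bolts L_c = 2.0625 − 0.9375/2 = 1.59375, R_n = min(1.2×1.59375×0.3125×65, 2.4×0.875×0.3125×65) = 38.848 kips/bolt; interior L_c = 2.8125 − 0.9375 = 1.875, R_n = 42.656 kips/bolt. φR_n = 0.75 × (1×38.848 + 1×42.656) = 61.1 kips.
Tension rupture (net): A_n = (6.125 − 1×1)×0.3125 = 1.6016 in² (U = 1.0, A_e = A_n). φR_n = 0.75 × 65 × 1.6016 = 78.1 kips.
Block shear: shear path 1×[2.0625+1×2.8125] = 1×4.875 in, A_gv = 1.5234, A_nv = 1×(4.875 − 1.5×1)×0.3125 = 1.0547 in²; tension to near edge: (1.25 − 0.5×1)×0.3125 = 0.23438 in². R_n = min(0.6×65×1.0547, 0.6×50×1.5234) + 1.0×65×0.23438 = min(41.133, 45.702) + 15.235 = 56.368 kips. φR_n = 0.75 × 56.368 = 42.3 kips.
Governing: min(97.4, 61.1, 78.1, 42.3) = 42.3 kips → block shear.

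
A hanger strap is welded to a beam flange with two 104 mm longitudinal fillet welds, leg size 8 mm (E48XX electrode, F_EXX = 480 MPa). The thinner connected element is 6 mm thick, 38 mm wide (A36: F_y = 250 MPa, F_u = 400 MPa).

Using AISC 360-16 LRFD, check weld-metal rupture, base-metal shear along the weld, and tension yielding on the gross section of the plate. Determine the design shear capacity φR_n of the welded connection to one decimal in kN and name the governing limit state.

51.3 kN (gross-section yield governs)

Weld metal: throat = 0.707×8 = 5.656 mm, L = 2×104 = 208 mm. φR_n = 0.75 × 0.6 × 480 × 5.656 × 208 = 254.1 kN.
Base metal shear (6 mm plate): yield φR_n = 1.0×0.6×250×6×208 = 187.2 kN; rupture φR_n = 0.75×0.6×400×6×208 = 224.6 kN; take 187.2 kN (yield).
Tension yield (gross): A_g = 38×6 = 228 mm². φR_n = 0.90 × 250 × 228 = 51.3 kN.
Governing: min(254.1, 187.2, 51.3) = 51.3 kN → gross-section yield.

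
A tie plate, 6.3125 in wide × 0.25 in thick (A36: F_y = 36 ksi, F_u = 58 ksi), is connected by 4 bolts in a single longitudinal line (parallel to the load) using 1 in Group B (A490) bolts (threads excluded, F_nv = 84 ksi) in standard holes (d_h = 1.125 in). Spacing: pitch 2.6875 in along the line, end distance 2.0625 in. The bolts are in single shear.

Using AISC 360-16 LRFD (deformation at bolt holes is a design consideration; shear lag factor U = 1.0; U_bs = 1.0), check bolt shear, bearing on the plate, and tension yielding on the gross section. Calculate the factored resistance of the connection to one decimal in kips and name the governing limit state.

51.1 kips (gross-section yield governs)

Bolt shear: A_b = π(1)²/4 = 0.7854 in². φR_n = 0.75 × 84 × 0.7854 × 4 × 1 = 197.9 kips.
Bearing (0.25 in plate, F_u = 58 ksi): end bolts L_c = 2.0625 − 1.125/2 = 1.5, R_n = min(1.2×1.5×0.25×58, 2.4×1×0.25×58) = 26.1 kips/bolt; interior L_c = 2.6875 − 1.125 = 1.5625, R_n = 27.188 kips/bolt. φR_n = 0.75 × (1×26.1 + 3×27.188) = 80.7 kips.
Tension yield (gross): A_g = 6.3125×0.25 = 1.5781 in². φR_n = 0.90 × 36 × 1.5781 = 51.1 kips.
Governing: min(197.9, 80.7, 51.1) = 51.1 kips → gross-section yield.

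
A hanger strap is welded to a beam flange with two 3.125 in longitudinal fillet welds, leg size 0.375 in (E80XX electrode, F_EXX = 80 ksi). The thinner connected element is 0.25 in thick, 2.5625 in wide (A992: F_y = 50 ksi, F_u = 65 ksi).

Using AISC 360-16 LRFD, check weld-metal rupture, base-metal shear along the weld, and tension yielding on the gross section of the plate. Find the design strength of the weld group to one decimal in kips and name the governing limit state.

Weld metal: throat = 0.707×0.375 = 0.26513 in, L = 2×3.125 = 6.25 in. φR_n = 0.75 × 0.6 × 80 × 0.26513 × 6.25 = 59.7 kips.
Base metal shear (0.25 in plate): yield φR_n = 1.0×0.6×50×0.25×6.25 = 46.9 kips; rupture φR_n = 0.75×0.6×65×0.25×6.25 = 45.7 kips; take 45.7 kips (rupture).
Tension yield (gross): A_g = 2.5625×0.25 = 0.64063 in². φR_n = 0.90 × 50 × 0.64063 = 28.8 kips.
Governing: min(59.7, 45.7, 28.8) = 28.8 kips → gross-section yield.

28.8 kips (gross-section yield governs)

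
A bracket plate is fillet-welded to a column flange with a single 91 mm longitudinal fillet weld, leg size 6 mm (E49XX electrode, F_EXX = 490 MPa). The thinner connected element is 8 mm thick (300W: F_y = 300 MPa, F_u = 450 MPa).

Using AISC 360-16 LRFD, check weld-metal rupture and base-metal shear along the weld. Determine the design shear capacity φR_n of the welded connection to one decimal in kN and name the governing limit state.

85.1 kN (weld metal governs)

Weld metal: throat = 0.707×6 = 4.242 mm, L = 91 mm. φR_n = 0.75 × 0.6 × 490 × 4.242 × 91 = 85.1 kN.
Base metal shear (8 mm plate): yield φR_n = 1.0×0.6×300×8×91 = 131.0 kN; rupture φR_n = 0.75×0.6×450×8×91 = 147.4 kN; take 131.0 kN (yield).
Governing: min(85.1, 131.0) = 85.1 kN → weld metal.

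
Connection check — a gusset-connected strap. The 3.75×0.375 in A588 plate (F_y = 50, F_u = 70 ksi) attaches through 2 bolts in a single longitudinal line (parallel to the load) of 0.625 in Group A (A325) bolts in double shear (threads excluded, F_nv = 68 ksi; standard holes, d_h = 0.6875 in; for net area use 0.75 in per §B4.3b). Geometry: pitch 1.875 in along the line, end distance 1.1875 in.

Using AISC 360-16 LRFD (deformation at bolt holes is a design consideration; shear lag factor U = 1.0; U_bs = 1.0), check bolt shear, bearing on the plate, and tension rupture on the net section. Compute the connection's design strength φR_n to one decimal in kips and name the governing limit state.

Bolt shear: A_b = π(0.625)²/4 = 0.3068 in². φR_n = 0.75 × 68 × 0.3068 × 2 × 2 = 62.6 kips.
Bearing (0.375 in plate, F_u = 70 ksi): end bolts L_c = 1.1875 − 0.6875/2 = 0.84375, R_n = min(1.2×0.84375×0.375×70, 2.4×0.625×0.375×70) = 26.578 kips/bolt; interior L_c = 1.875 − 0.6875 = 1.1875, R_n = 37.406 kips/bolt. φR_n = 0.75 × (1×26.578 + 1×37.406) = 48.0 kips.
Tension rupture (net): A_n = (3.75 − 1×0.75)×0.375 = 1.125 in² (U = 1.0, A_e = A_n). φR_n = 0.75 × 70 × 1.125 = 59.1 kips.
Governing: min(62.6, 48.0, 59.1) = 48.0 kips → bearing.

48.0 kips (bearing governs)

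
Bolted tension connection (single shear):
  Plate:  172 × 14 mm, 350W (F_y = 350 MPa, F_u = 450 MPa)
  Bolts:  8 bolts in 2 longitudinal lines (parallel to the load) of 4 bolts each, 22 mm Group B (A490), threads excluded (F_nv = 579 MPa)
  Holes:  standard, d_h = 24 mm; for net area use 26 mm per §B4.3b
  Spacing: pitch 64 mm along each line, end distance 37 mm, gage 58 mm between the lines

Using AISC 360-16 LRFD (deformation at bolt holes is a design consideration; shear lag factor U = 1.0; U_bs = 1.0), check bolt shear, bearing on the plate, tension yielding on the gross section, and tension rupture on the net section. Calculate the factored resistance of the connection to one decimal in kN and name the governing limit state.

Bolt shear: A_b = π(22)²/4 = 380.13 mm². φR_n = 0.75 × 579 × 380.13 × 8 × 1 = 1320.6 kN.
Bearing (14 mm plate, F_u = 450 MPa): end bolts L_c = 37 − 24/2 = 25, R_n = min(1.2×25×14×450, 2.4×22×14×450) = 189 kN/bolt; interior L_c = 64 − 24 = 40, R_n = 302.4 kN/bolt. φR_n = 0.75 × (2×189 + 6×302.4) = 1644.3 kN.
Tension yield (gross): A_g = 172×14 = 2408 mm². φR_n = 0.90 × 350 × 2408 = 758.5 kN.
Tension rupture (net): A_n = (172 − 2×26)×14 = 1680 mm² (U = 1.0, A_e = A_n). φR_n = 0.75 × 450 × 1680 = 567.0 kN.
Governing: min(1320.6, 1644.3, 758.5, 567.0) = 567.0 kN → net-section rupture.

567.0 kN (net-section rupture governs)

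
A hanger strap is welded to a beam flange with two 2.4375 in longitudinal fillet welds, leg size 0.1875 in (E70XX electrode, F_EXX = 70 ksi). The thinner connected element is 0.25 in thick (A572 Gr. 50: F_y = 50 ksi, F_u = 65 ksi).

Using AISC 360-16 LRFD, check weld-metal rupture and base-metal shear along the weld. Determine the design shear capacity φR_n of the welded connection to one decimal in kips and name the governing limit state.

Weld metal: throat = 0.707×0.1875 = 0.13256 in, L = 2×2.4375 = 4.875 in. φR_n = 0.75 × 0.6 × 70 × 0.13256 × 4.875 = 20.4 kips.
Base metal shear (0.25 in plate): yield φR_n = 1.0×0.6×50×0.25×4.875 = 36.6 kips; rupture φR_n = 0.75×0.6×65×0.25×4.875 = 35.6 kips; take 35.6 kips (rupture).
Governing: min(20.4, 35.6) = 20.4 kips → weld metal.

20.4 kips (weld metal governs)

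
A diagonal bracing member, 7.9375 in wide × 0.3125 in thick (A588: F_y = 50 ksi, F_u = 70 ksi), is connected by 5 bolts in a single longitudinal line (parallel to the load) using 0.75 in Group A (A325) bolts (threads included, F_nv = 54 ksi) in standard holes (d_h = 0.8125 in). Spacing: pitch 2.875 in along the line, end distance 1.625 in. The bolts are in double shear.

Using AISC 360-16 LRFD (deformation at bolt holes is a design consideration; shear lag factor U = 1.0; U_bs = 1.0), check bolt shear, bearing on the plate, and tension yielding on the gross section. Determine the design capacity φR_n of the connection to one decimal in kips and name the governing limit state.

111.6 kips (gross-section yield governs)

Bolt shear: A_b = π(0.75)²/4 = 0.44179 in². φR_n = 0.75 × 54 × 0.44179 × 5 × 2 = 178.9 kips.
Bearing (0.3125 in plate, F_u = 70 ksi): end bolts L_c = 1.625 − 0.8125/2 = 1.21875, R_n = min(1.2×1.21875×0.3125×70, 2.4×0.75×0.3125×70) = 31.992 kips/bolt; interior L_c = 2.875 − 0.8125 = 2.0625, R_n = 39.375 kips/bolt. φR_n = 0.75 × (1×31.992 + 4×39.375) = 142.1 kips.
Tension yield (gross): A_g = 7.9375×0.3125 = 2.4805 in². φR_n = 0.90 × 50 × 2.4805 = 111.6 kips.
Governing: min(178.9, 142.1, 111.6) = 111.6 kips → gross-section yield.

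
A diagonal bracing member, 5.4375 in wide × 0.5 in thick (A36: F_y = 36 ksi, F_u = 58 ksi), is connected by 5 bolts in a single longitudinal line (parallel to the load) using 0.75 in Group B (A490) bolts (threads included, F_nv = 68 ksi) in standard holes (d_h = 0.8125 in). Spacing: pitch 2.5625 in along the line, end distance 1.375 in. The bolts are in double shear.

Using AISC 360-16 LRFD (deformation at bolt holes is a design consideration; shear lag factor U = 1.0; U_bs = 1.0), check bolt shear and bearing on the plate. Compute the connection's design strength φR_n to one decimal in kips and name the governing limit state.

Bolt shear: A_b = π(0.75)²/4 = 0.44179 in². φR_n = 0.75 × 68 × 0.44179 × 5 × 2 = 225.3 kips.
Bearing (0.5 in plate, F_u = 58 ksi): end bolts L_c = 1.375 − 0.8125/2 = 0.96875, R_n = min(1.2×0.96875×0.5×58, 2.4×0.75×0.5×58) = 33.713 kips/bolt; interior L_c = 2.5625 − 0.8125 = 1.75, R_n = 52.2 kips/bolt. φR_n = 0.75 × (1×33.713 + 4×52.2) = 181.9 kips.
Governing: min(225.3, 181.9) = 181.9 kips → bearing.

181.9 kips (bearing governs)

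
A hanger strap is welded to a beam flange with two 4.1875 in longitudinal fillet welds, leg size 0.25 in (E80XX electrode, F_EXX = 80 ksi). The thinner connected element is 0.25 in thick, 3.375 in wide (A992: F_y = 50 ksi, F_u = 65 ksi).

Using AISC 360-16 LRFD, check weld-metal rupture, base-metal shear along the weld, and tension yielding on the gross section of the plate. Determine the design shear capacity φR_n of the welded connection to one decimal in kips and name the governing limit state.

38.0 kips (gross-section yield governs)

Weld metal: throat = 0.707×0.25 = 0.17675 in, L = 2×4.1875 = 8.375 in. φR_n = 0.75 × 0.6 × 80 × 0.17675 × 8.375 = 53.3 kips.
Base metal shear (0.25 in plate): yield φR_n = 1.0×0.6×50×0.25×8.375 = 62.8 kips; rupture φR_n = 0.75×0.6×65×0.25×8.375 = 61.2 kips; take 61.2 kips (rupture).
Tension yield (gross): A_g = 3.375×0.25 = 0.84375 in². φR_n = 0.90 × 50 × 0.84375 = 38.0 kips.
Governing: min(53.3, 61.2, 38.0) = 38.0 kips → gross-section yield.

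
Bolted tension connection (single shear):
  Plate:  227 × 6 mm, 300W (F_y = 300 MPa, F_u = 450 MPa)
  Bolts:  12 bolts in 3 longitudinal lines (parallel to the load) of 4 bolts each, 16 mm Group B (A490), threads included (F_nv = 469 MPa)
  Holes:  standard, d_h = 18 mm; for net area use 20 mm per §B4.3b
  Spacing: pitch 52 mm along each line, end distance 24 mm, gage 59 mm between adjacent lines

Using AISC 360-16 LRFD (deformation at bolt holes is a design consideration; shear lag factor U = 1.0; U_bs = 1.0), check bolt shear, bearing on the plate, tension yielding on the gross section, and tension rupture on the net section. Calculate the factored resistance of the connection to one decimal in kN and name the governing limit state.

338.2 kN (net-section rupture governs)

Bolt shear: A_b = π(16)²/4 = 201.06 mm². φR_n = 0.75 × 469 × 201.06 × 12 × 1 = 848.7 kN.
Bearing (6 mm plate, F_u = 450 MPa): end bolts L_c = 24 − 18/2 = 15, R_n = min(1.2×15×6×450, 2.4×16×6×450) = 48.6 kN/bolt; interior L_c = 52 − 18 = 34, R_n = 103.68 kN/bolt. φR_n = 0.75 × (3×48.6 + 9×103.68) = 809.2 kN.
Tension yield (gross): A_g = 227×6 = 1362 mm². φR_n = 0.90 × 300 × 1362 = 367.7 kN.
Tension rupture (net): A_n = (227 − 3×20)×6 = 1002 mm² (U = 1.0, A_e = A_n). φR_n = 0.75 × 450 × 1002 = 338.2 kN.
Governing: min(848.7, 809.2, 367.7, 338.2) = 338.2 kN → net-section rupture.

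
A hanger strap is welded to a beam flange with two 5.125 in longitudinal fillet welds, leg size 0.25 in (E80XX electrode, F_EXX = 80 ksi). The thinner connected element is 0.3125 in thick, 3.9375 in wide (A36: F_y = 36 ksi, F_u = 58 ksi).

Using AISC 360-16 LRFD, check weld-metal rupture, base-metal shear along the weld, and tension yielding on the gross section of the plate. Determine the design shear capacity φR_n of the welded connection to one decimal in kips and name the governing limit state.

39.9 kips (gross-section yield governs)

Weld metal: throat = 0.707×0.25 = 0.17675 in, L = 2×5.125 = 10.25 in. φR_n = 0.75 × 0.6 × 80 × 0.17675 × 10.25 = 65.2 kips.
Base metal shear (0.3125 in plate): yield φR_n = 1.0×0.6×36×0.3125×10.25 = 69.2 kips; rupture φR_n = 0.75×0.6×58×0.3125×10.25 = 83.6 kips; take 69.2 kips (yield).
Tension yield (gross): A_g = 3.9375×0.3125 = 1.2305 in². φR_n = 0.90 × 36 × 1.2305 = 39.9 kips.
Governing: min(65.2, 69.2, 39.9) = 39.9 kips → gross-section yield.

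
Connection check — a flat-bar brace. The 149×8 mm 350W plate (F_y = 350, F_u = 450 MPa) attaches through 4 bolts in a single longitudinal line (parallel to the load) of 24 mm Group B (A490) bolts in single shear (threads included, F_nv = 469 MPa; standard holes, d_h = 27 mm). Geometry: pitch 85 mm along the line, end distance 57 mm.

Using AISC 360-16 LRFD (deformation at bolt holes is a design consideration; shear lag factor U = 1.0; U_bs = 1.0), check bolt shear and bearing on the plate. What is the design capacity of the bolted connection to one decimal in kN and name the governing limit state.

Bolt shear: A_b = π(24)²/4 = 452.39 mm². φR_n = 0.75 × 469 × 452.39 × 4 × 1 = 636.5 kN.
Bearing (8 mm plate, F_u = 450 MPa): end bolts L_c = 57 − 27/2 = 43.5, R_n = min(1.2×43.5×8×450, 2.4×24×8×450) = 187.92 kN/bolt; interior L_c = 85 − 27 = 58, R_n = 207.36 kN/bolt. φR_n = 0.75 × (1×187.92 + 3×207.36) = 607.5 kN.
Governing: min(636.5, 607.5) = 607.5 kN → bearing.

607.5 kN (bearing governs)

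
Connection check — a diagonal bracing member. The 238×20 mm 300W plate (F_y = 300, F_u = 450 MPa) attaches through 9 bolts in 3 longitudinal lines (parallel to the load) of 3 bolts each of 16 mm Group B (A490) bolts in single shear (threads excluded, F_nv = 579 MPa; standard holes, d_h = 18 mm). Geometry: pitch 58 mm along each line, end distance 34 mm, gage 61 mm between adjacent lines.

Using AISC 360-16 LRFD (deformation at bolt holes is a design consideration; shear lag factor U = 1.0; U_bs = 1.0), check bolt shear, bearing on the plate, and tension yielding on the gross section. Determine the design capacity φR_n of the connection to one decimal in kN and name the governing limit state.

Bolt shear: A_b = π(16)²/4 = 201.06 mm². φR_n = 0.75 × 579 × 201.06 × 9 × 1 = 785.8 kN.
Bearing (20 mm plate, F_u = 450 MPa): end bolts L_c = 34 − 18/2 = 25, R_n = min(1.2×25×20×450, 2.4×16×20×450) = 270 kN/bolt; interior L_c = 58 − 18 = 40, R_n = 345.6 kN/bolt. φR_n = 0.75 × (3×270 + 6×345.6) = 2162.7 kN.
Tension yield (gross): A_g = 238×20 = 4760 mm². φR_n = 0.90 × 300 × 4760 = 1285.2 kN.
Governing: min(785.8, 2162.7, 1285.2) = 785.8 kN → bolt shear.

785.8 kN (bolt shear governs)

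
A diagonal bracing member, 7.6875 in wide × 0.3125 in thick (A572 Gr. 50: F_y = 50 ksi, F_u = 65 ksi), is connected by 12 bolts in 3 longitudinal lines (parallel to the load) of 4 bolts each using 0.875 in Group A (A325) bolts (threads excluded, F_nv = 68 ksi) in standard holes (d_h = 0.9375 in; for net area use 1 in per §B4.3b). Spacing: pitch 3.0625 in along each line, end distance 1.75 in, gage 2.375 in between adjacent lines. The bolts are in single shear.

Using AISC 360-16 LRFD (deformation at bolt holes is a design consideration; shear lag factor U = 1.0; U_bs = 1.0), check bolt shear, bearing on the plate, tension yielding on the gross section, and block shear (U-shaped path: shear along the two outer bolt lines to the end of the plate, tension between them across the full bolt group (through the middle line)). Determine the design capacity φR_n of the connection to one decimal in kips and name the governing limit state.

Bolt shear: A_b = π(0.875)²/4 = 0.60132 in². φR_n = 0.75 × 68 × 0.60132 × 12 × 1 = 368.0 kips.
Bearing (0.3125 in plate, F_u = 65 ksi): end bolts L_c = 1.75 − 0.9375/2 = 1.28125, R_n = min(1.2×1.28125×0.3125×65, 2.4×0.875×0.3125×65) = 31.23 kips/bolt; interior L_c = 3.0625 − 0.9375 = 2.125, R_n = 42.656 kips/bolt. φR_n = 0.75 × (3×31.23 + 9×42.656) = 358.2 kips.
Tension yield (gross): A_g = 7.6875×0.3125 = 2.4023 in². φR_n = 0.90 × 50 × 2.4023 = 108.1 kips.
Block shear: shear path 2×[1.75+3×3.0625] = 2×10.9375 in, A_gv = 6.8359, A_nv = 2×(10.9375 − 3.5×1)×0.3125 = 4.6484 in²; tension across gage: (4.75 − 2×1)×0.3125 = 0.85938 in². R_n = min(0.6×65×4.6484, 0.6×50×6.8359) + 1.0×65×0.85938 = min(181.29, 205.08) + 55.86 = 237.15 kips. φR_n = 0.75 × 237.15 = 177.9 kips.
Governing: min(368.0, 358.2, 108.1, 177.9) = 108.1 kips → gross-section yield.

108.1 kips (gross-section yield governs)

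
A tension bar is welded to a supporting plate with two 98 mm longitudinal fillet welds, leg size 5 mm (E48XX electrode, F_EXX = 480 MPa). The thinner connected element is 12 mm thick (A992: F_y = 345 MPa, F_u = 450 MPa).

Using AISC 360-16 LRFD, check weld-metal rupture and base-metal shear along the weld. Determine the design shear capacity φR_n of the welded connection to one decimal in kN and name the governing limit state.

149.7 kN (weld metal governs)

Weld metal: throat = 0.707×5 = 3.535 mm, L = 2×98 = 196 mm. φR_n = 0.75 × 0.6 × 480 × 3.535 × 196 = 149.7 kN.
Base metal shear (12 mm plate): yield φR_n = 1.0×0.6×345×12×196 = 486.9 kN; rupture φR_n = 0.75×0.6×450×12×196 = 476.3 kN; take 476.3 kN (rupture).
Governing: min(149.7, 476.3) = 149.7 kN → weld metal.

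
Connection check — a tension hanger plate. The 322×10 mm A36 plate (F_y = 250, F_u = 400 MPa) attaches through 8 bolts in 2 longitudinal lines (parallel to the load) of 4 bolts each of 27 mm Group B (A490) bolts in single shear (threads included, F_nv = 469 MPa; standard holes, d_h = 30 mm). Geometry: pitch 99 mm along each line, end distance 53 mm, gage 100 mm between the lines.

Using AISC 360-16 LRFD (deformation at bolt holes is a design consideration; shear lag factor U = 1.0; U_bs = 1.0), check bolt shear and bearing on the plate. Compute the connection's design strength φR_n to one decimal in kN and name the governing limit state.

Bolt shear: A_b = π(27)²/4 = 572.56 mm². φR_n = 0.75 × 469 × 572.56 × 8 × 1 = 1611.2 kN.
Bearing (10 mm plate, F_u = 400 MPa): end bolts L_c = 53 − 30/2 = 38, R_n = min(1.2×38×10×400, 2.4×27×10×400) = 182.4 kN/bolt; interior L_c = 99 − 30 = 69, R_n = 259.2 kN/bolt. φR_n = 0.75 × (2×182.4 + 6×259.2) = 1440.0 kN.
Governing: min(1611.2, 1440.0) = 1440.0 kN → bearing.

1440.0 kN (bearing governs)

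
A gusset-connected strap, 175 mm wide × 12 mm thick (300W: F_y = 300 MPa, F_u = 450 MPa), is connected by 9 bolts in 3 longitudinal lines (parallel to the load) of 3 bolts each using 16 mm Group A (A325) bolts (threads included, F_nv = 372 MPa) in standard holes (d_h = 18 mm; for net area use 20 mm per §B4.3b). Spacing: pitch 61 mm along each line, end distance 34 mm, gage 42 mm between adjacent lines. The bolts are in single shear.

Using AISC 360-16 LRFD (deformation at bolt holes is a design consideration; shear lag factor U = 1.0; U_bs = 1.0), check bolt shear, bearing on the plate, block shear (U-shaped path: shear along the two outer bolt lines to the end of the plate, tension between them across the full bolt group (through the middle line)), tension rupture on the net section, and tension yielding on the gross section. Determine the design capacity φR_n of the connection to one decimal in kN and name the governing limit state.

465.8 kN (net-section rupture governs)

Bolt shear: A_b = π(16)²/4 = 201.06 mm². φR_n = 0.75 × 372 × 201.06 × 9 × 1 = 504.9 kN.
Bearing (12 mm plate, F_u = 450 MPa): end bolts L_c = 34 − 18/2 = 25, R_n = min(1.2×25×12×450, 2.4×16×12×450) = 162 kN/bolt; interior L_c = 61 − 18 = 43, R_n = 207.36 kN/bolt. φR_n = 0.75 × (3×162 + 6×207.36) = 1297.6 kN.
Block shear: shear path 2×[34+2×61] = 2×156 mm, A_gv = 3744, A_nv = 2×(156 − 2.5×20)×12 = 2544 mm²; tension across gage: (84 − 2×20)×12 = 528 mm². R_n = min(0.6×450×2544, 0.6×300×3744) + 1.0×450×528 = min(686.88, 673.92) + 237.6 = 911.52 kN. φR_n = 0.75 × 911.52 = 683.6 kN.
Tension rupture (net): A_n = (175 − 3×20)×12 = 1380 mm² (U = 1.0, A_e = A_n). φR_n = 0.75 × 450 × 1380 = 465.8 kN.
Tension yield (gross): A_g = 175×12 = 2100 mm². φR_n = 0.90 × 300 × 2100 = 567.0 kN.
Governing: min(504.9, 1297.6, 683.6, 465.8, 567.0) = 465.8 kN → net-section rupture.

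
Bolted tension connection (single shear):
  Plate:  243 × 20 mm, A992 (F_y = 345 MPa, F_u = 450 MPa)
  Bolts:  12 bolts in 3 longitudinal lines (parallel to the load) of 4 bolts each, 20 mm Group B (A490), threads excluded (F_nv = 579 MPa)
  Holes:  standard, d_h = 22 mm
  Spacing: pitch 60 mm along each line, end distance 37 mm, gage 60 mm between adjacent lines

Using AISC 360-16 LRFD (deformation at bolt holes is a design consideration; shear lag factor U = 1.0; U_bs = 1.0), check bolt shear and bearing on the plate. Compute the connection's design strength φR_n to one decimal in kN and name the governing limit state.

Bolt shear: A_b = π(20)²/4 = 314.16 mm². φR_n = 0.75 × 579 × 314.16 × 12 × 1 = 1637.1 kN.
Bearing (20 mm plate, F_u = 450 MPa): end bolts L_c = 37 − 22/2 = 26, R_n = min(1.2×26×20×450, 2.4×20×20×450) = 280.8 kN/bolt; interior L_c = 60 − 22 = 38, R_n = 410.4 kN/bolt. φR_n = 0.75 × (3×280.8 + 9×410.4) = 3402.0 kN.
Governing: min(1637.1, 3402.0) = 1637.1 kN → bolt shear.

1637.1 kN (bolt shear governs)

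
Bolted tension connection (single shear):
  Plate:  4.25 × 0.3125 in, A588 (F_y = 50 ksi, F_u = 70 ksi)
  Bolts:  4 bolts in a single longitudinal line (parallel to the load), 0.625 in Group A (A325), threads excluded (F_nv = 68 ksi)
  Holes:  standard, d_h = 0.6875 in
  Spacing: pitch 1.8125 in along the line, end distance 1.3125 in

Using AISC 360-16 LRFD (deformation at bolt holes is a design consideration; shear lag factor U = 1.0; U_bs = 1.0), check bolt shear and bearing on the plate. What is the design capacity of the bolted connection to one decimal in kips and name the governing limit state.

Bolt shear: A_b = π(0.625)²/4 = 0.3068 in². φR_n = 0.75 × 68 × 0.3068 × 4 × 1 = 62.6 kips.
Bearing (0.3125 in plate, F_u = 70 ksi): end bolts L_c = 1.3125 − 0.6875/2 = 0.96875, R_n = min(1.2×0.96875×0.3125×70, 2.4×0.625×0.3125×70) = 25.43 kips/bolt; interior L_c = 1.8125 − 0.6875 = 1.125, R_n = 29.531 kips/bolt. φR_n = 0.75 × (1×25.43 + 3×29.531) = 85.5 kips.
Governing: min(62.6, 85.5) = 62.6 kips → bolt shear.

62.6 kips (bolt shear governs)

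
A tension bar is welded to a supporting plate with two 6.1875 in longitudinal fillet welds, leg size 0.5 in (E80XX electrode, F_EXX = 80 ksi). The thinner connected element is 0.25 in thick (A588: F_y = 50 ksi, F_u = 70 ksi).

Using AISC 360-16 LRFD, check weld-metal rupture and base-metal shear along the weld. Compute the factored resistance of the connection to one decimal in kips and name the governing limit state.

Weld metal: throat = 0.707×0.5 = 0.3535 in, L = 2×6.1875 = 12.375 in. φR_n = 0.75 × 0.6 × 80 × 0.3535 × 12.375 = 157.5 kips.
Base metal shear (0.25 in plate): yield φR_n = 1.0×0.6×50×0.25×12.375 = 92.8 kips; rupture φR_n = 0.75×0.6×70×0.25×12.375 = 97.5 kips; take 92.8 kips (yield).
Governing: min(157.5, 92.8) = 92.8 kips → base-metal shear.

92.8 kips (base-metal shear governs)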